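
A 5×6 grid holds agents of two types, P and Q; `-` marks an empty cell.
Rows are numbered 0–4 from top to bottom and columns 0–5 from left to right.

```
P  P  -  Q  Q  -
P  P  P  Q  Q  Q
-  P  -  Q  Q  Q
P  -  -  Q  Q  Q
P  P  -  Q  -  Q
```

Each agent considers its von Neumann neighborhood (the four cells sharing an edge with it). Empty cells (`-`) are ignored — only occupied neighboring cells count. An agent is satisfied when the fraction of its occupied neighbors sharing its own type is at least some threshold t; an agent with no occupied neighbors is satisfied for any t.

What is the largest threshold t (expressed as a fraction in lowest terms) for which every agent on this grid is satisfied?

Row 0: (0,0)P 2/2 · (0,1)P 2/2 · (0,3)Q 2/2 · (0,4)Q 2/2
Row 1: (1,0)P 2/2 · (1,1)P 4/4 · (1,2)P 1/2 · (1,3)Q 3/4 · (1,4)Q 4/4 · (1,5)Q 2/2
Row 2: (2,1)P 1/1 · (2,3)Q 3/3 · (2,4)Q 4/4 · (2,5)Q 3/3
Row 3: (3,0)P 1/1 · (3,3)Q 3/3 · (3,4)Q 3/3 · (3,5)Q 3/3
Row 4: (4,0)P 2/2 · (4,1)P 1/1 · (4,3)Q 1/1 · (4,5)Q 1/1
The smallest same-type fraction is 1/2 at (1,2), which reduces to 1/2. Any threshold above that leaves this agent unsatisfied.

1/2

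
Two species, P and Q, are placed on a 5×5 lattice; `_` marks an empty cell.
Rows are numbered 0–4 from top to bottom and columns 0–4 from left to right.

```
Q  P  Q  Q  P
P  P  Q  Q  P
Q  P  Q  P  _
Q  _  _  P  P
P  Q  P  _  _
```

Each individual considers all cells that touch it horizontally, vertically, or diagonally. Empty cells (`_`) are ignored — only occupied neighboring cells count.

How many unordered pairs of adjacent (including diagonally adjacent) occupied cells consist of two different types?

25

Scan each occupied cell's neighbors to the right and below (and the two forward diagonals) so each pair is counted once.
From row 0: 9 unlike of 17 pairs (running 9/17).
From row 1: 8 unlike of 15 pairs (running 17/32).
From row 2: 5 unlike of 8 pairs (running 22/40).
From row 3: 1 unlike of 4 pairs (running 23/44).
From row 4: 2 unlike of 2 pairs (running 25/46).
Total adjacent occupied pairs: 46; unlike-type pairs: 25.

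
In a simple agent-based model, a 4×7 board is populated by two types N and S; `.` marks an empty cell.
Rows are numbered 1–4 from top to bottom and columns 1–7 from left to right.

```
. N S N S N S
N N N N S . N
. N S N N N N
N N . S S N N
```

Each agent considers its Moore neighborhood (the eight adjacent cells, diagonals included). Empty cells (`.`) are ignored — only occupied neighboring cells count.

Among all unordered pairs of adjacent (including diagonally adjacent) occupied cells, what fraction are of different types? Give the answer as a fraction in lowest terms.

Scan each occupied cell's neighbors to the right and below (and the two forward diagonals) so each pair is counted once.
From row 1: 12 unlike of 19 pairs (running 12/19).
From row 2: 7 unlike of 18 pairs (running 19/37).
From row 3: 8 unlike of 19 pairs (running 27/56).
From row 4: 1 unlike of 4 pairs (running 28/60).
Total adjacent occupied pairs: 60; unlike-type pairs: 28.
28/60 reduces to 7/15.

7/15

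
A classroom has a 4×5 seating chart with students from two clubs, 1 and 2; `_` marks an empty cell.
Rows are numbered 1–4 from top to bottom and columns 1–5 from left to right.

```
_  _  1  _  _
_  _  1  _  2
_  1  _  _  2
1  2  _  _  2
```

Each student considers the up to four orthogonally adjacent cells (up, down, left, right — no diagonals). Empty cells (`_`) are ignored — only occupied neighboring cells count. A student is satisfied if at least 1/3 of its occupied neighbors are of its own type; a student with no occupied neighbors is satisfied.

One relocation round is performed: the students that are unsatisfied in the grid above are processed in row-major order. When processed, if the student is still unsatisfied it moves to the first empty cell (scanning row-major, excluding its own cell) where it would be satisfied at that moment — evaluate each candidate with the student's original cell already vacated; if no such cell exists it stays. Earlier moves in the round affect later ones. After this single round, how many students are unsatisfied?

0

Initially unsatisfied (in order): (3,2), (4,1), (4,2).
  (3,2) → (1,1).
  (4,1) → (1,2).
  (4,2): now satisfied by earlier moves; stays.
Resulting grid:
1 1 1 _ _
_ _ 1 _ 2
_ _ _ _ 2
_ 2 _ _ 2
All satisfied now.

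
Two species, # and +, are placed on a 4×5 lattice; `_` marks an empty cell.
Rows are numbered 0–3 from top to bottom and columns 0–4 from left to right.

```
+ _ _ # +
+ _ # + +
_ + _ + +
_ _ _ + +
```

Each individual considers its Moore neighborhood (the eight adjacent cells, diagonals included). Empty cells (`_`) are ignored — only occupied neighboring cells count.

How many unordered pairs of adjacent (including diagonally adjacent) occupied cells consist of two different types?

Scan each occupied cell's neighbors to the right and below (and the two forward diagonals) so each pair is counted once.
Row 0: +(0,0)–+(1,0)= #(0,3)–+(0,4)≠ #(0,3)–+(1,3)≠ #(0,3)–+(1,4)≠ #(0,3)–#(1,2)= +(0,4)–+(1,4)= +(0,4)–+(1,3)=  → 3/7 unlike.
Row 1: +(1,0)–+(2,1)= #(1,2)–+(1,3)≠ #(1,2)–+(2,3)≠ #(1,2)–+(2,1)≠ +(1,3)–+(1,4)= +(1,3)–+(2,3)= +(1,3)–+(2,4)= +(1,4)–+(2,4)= +(1,4)–+(2,3)=  → 3/9 unlike.
Row 2: +(2,3)–+(2,4)= +(2,3)–+(3,3)= +(2,3)–+(3,4)= +(2,4)–+(3,4)= +(2,4)–+(3,3)=  → 0/5 unlike.
Row 3: +(3,3)–+(3,4)=  → 0/1 unlike.
Total adjacent occupied pairs: 22; unlike-type pairs: 6.

6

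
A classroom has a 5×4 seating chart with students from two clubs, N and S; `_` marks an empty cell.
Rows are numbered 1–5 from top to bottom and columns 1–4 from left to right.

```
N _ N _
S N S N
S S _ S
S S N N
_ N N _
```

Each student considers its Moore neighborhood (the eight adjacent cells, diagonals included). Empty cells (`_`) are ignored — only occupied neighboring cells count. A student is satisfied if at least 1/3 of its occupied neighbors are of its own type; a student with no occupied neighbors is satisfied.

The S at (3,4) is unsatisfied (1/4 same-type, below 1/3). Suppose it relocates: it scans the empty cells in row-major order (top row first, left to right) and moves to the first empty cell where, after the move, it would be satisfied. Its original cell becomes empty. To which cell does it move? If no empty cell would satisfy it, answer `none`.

Vacating (3,4). Empty cells in order:
  (1,2): 2/5 same-type → satisfied — stop here.

(1,2)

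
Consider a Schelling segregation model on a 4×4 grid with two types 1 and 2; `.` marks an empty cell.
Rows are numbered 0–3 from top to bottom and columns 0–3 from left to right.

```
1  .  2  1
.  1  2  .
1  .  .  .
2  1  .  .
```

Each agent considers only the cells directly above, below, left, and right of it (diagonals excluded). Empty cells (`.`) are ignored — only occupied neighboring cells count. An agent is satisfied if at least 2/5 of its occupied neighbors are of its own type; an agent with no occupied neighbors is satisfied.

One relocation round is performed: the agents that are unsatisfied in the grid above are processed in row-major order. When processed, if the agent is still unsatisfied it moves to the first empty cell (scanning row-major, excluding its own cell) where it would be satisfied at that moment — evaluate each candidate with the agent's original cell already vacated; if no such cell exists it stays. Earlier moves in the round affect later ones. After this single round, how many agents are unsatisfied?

0

Initially unsatisfied (in order): (0,3), (1,1), (2,0), (3,0), (3,1).
  (0,3) → (0,1).
  (1,1): now satisfied by earlier moves; stays.
  (2,0) → (1,0).
  (3,0) → (0,3).
  (3,1): now satisfied by earlier moves; stays.
Resulting grid:
1 1 2 2
1 1 2 .
. . . .
. 1 . .
All satisfied now.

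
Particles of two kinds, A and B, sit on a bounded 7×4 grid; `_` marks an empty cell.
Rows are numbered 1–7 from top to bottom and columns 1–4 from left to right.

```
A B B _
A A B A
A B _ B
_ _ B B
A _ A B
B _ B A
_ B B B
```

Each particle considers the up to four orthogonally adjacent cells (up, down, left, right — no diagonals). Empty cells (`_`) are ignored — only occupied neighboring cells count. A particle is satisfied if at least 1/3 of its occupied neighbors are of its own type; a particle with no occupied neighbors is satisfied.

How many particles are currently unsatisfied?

7

(1,1)A 1/2 satisfied
(1,2)B 1/3 satisfied
(1,3)B 2/2 satisfied
(2,1)A 3/3 satisfied
(2,2)A 1/4 not
(2,3)B 1/3 satisfied
(2,4)A 0/2 not
(3,1)A 1/2 satisfied
(3,2)B 0/2 not
(3,4)B 1/2 satisfied
(4,3)B 1/2 satisfied
(4,4)B 3/3 satisfied
(5,1)A 0/1 not
(5,3)A 0/3 not
(5,4)B 1/3 satisfied
(6,1)B 0/1 not
(6,3)B 1/3 satisfied
(6,4)A 0/3 not
(7,2)B 1/1 satisfied
(7,3)B 3/3 satisfied
(7,4)B 1/2 satisfied
Unsatisfied: (2,2), (2,4), (3,2), (5,1), (5,3), (6,1), (6,4) — 7 in total.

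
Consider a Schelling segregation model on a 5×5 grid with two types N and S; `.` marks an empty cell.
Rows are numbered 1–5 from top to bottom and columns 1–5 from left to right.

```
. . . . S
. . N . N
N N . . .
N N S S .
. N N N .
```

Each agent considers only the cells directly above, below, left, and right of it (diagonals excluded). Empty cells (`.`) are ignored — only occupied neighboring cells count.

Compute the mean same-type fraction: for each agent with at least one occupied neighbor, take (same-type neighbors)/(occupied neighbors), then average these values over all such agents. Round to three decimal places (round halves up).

(1,5)S 0/1
(2,3)N — no occupied neighbors
(2,5)N 0/1
(3,1)N 2/2
(3,2)N 2/2
(4,1)N 2/2
(4,2)N 3/4
(4,3)S 1/3
(4,4)S 1/2
(5,2)N 2/2
(5,3)N 2/3
(5,4)N 1/2
Sum over 11 agents: 0/1 + 0/1 + 2/2 + 2/2 + 2/2 + 3/4 + 1/3 + 1/2 + 2/2 + 2/3 + 1/2 = 27/4; mean = 27/4 ÷ 11 = 27/44 = 0.613636… → 0.614.

0.614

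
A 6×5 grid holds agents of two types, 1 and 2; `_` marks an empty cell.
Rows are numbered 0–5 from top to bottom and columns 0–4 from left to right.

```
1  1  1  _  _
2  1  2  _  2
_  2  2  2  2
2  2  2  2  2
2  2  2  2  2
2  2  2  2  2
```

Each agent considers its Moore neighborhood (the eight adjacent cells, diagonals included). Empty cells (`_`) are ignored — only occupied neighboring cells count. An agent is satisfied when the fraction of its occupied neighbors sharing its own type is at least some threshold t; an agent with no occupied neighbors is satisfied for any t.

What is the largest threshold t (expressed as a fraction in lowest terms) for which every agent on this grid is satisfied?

1/4

(0,0)1 2/3
(0,1)1 3/5
(0,2)1 2/3
(1,0)2 1/4
(1,1)1 3/7
(1,2)2 3/6
(1,4)2 2/2
(2,1)2 6/7
(2,2)2 6/7
(2,3)2 7/7
(2,4)2 4/4
(3,0)2 4/4
(3,1)2 7/7
(3,2)2 8/8
(3,3)2 8/8
(3,4)2 5/5
(4,0)2 5/5
(4,1)2 8/8
(4,2)2 8/8
(4,3)2 8/8
(4,4)2 5/5
(5,0)2 3/3
(5,1)2 5/5
(5,2)2 5/5
(5,3)2 5/5
(5,4)2 3/3
The smallest same-type fraction is 1/4 at (1,0), which reduces to 1/4. Any threshold above that leaves this agent unsatisfied.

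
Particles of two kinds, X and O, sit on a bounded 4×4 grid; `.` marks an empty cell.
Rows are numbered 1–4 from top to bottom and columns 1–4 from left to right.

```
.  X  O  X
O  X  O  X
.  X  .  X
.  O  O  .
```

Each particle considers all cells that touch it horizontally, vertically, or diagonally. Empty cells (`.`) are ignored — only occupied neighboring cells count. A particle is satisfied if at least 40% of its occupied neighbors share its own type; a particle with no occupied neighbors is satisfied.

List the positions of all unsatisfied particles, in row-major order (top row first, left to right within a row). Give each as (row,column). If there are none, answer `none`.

(1,2)X 1/4 not
(1,3)O 1/5 not
(1,4)X 1/3 not
(2,1)O 0/3 not
(2,2)X 2/5 satisfied
(2,3)O 1/7 not
(2,4)X 2/4 satisfied
(3,2)X 1/5 not
(3,4)X 1/3 not
(4,2)O 1/2 satisfied
(4,3)O 1/3 not

(1,2), (1,3), (1,4), (2,1), (2,3), (3,2), (3,4), (4,3)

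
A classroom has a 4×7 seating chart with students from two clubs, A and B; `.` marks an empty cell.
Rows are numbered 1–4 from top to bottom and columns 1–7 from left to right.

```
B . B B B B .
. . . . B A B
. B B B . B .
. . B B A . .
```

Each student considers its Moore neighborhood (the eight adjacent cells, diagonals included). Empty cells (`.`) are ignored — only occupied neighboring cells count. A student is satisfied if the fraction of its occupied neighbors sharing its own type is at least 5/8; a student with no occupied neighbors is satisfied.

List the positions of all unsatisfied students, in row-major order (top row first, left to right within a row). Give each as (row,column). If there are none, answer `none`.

(2,6), (3,6), (4,5)

(1,1)B 0/0 ✓
(1,3)B 1/1 ✓
(1,4)B 3/3 ✓
(1,5)B 3/4 ✓
(1,6)B 3/4 ✓
(2,5)B 5/6 ✓
(2,6)A 0/5 ✗
(2,7)B 2/3 ✓
(3,2)B 2/2 ✓
(3,3)B 4/4 ✓
(3,4)B 4/5 ✓
(3,6)B 2/4 ✗
(4,3)B 4/4 ✓
(4,4)B 3/4 ✓
(4,5)A 0/3 ✗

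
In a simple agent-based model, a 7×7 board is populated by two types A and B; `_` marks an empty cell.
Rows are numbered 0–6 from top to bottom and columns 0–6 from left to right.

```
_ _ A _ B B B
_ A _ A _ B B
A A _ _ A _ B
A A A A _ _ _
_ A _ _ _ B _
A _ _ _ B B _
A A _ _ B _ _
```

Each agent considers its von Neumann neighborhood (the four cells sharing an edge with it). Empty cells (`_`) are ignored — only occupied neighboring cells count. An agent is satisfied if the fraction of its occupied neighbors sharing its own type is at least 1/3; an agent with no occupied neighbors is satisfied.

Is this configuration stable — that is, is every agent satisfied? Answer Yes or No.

Row 0: (0,2)A 0/0 satisfied · (0,4)B 1/1 satisfied · (0,5)B 3/3 satisfied · (0,6)B 2/2 satisfied
Row 1: (1,1)A 1/1 satisfied · (1,3)A 0/0 satisfied · (1,5)B 2/2 satisfied · (1,6)B 3/3 satisfied
Row 2: (2,0)A 2/2 satisfied · (2,1)A 3/3 satisfied · (2,4)A 0/0 satisfied · (2,6)B 1/1 satisfied
Row 3: (3,0)A 2/2 satisfied · (3,1)A 4/4 satisfied · (3,2)A 2/2 satisfied · (3,3)A 1/1 satisfied
Row 4: (4,1)A 1/1 satisfied · (4,5)B 1/1 satisfied
Row 5: (5,0)A 1/1 satisfied · (5,4)B 2/2 satisfied · (5,5)B 2/2 satisfied
Row 6: (6,0)A 2/2 satisfied · (6,1)A 1/1 satisfied · (6,4)B 1/1 satisfied
All meet the threshold, so the configuration is stable.

Yes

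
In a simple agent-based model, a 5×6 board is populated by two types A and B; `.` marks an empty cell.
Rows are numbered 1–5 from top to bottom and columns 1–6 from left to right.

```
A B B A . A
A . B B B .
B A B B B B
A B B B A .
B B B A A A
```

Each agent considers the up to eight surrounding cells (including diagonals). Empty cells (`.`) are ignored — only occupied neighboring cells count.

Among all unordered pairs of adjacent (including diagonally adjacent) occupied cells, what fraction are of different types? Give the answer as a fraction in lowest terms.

25/67

Scan each occupied cell's neighbors to the right and below (and the two forward diagonals) so each pair is counted once.
Row 1: A(1,1)–B(1,2)≠ A(1,1)–A(2,1)= B(1,2)–B(1,3)= B(1,2)–B(2,3)= B(1,2)–A(2,1)≠ B(1,3)–A(1,4)≠ B(1,3)–B(2,3)= B(1,3)–B(2,4)= A(1,4)–B(2,4)≠ A(1,4)–B(2,5)≠ A(1,4)–B(2,3)≠ A(1,6)–B(2,5)≠  → 7/12 unlike.
Row 2: A(2,1)–B(3,1)≠ A(2,1)–A(3,2)= B(2,3)–B(2,4)= B(2,3)–B(3,3)= B(2,3)–B(3,4)= B(2,3)–A(3,2)≠ B(2,4)–B(2,5)= B(2,4)–B(3,4)= B(2,4)–B(3,5)= B(2,4)–B(3,3)= B(2,5)–B(3,5)= B(2,5)–B(3,6)= B(2,5)–B(3,4)=  → 2/13 unlike.
Row 3: B(3,1)–A(3,2)≠ B(3,1)–A(4,1)≠ B(3,1)–B(4,2)= A(3,2)–B(3,3)≠ A(3,2)–B(4,2)≠ A(3,2)–B(4,3)≠ A(3,2)–A(4,1)= B(3,3)–B(3,4)= B(3,3)–B(4,3)= B(3,3)–B(4,4)= B(3,3)–B(4,2)= B(3,4)–B(3,5)= B(3,4)–B(4,4)= B(3,4)–A(4,5)≠ B(3,4)–B(4,3)= B(3,5)–B(3,6)= B(3,5)–A(4,5)≠ B(3,5)–B(4,4)= B(3,6)–A(4,5)≠  → 8/19 unlike.
Row 4: A(4,1)–B(4,2)≠ A(4,1)–B(5,1)≠ A(4,1)–B(5,2)≠ B(4,2)–B(4,3)= B(4,2)–B(5,2)= B(4,2)–B(5,3)= B(4,2)–B(5,1)= B(4,3)–B(4,4)= B(4,3)–B(5,3)= B(4,3)–A(5,4)≠ B(4,3)–B(5,2)= B(4,4)–A(4,5)≠ B(4,4)–A(5,4)≠ B(4,4)–A(5,5)≠ B(4,4)–B(5,3)= A(4,5)–A(5,5)= A(4,5)–A(5,6)= A(4,5)–A(5,4)=  → 7/18 unlike.
Row 5: B(5,1)–B(5,2)= B(5,2)–B(5,3)= B(5,3)–A(5,4)≠ A(5,4)–A(5,5)= A(5,5)–A(5,6)=  → 1/5 unlike.
Total adjacent occupied pairs: 67; unlike-type pairs: 25.
25/67 is already in lowest terms.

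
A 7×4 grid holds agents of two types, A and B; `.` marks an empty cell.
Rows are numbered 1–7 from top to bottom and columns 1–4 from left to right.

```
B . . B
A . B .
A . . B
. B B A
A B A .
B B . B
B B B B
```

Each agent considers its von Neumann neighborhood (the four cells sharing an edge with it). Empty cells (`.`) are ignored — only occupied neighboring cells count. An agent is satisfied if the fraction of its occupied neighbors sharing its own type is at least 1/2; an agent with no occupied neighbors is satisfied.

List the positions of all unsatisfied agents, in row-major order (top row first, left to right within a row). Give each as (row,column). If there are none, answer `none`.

(1,1), (3,4), (4,3), (4,4), (5,1), (5,3)

(1,1)B 0/1 not
(1,4)B 0/0 satisfied
(2,1)A 1/2 satisfied
(2,3)B 0/0 satisfied
(3,1)A 1/1 satisfied
(3,4)B 0/1 not
(4,2)B 2/2 satisfied
(4,3)B 1/3 not
(4,4)A 0/2 not
(5,1)A 0/2 not
(5,2)B 2/4 satisfied
(5,3)A 0/2 not
(6,1)B 2/3 satisfied
(6,2)B 3/3 satisfied
(6,4)B 1/1 satisfied
(7,1)B 2/2 satisfied
(7,2)B 3/3 satisfied
(7,3)B 2/2 satisfied
(7,4)B 2/2 satisfied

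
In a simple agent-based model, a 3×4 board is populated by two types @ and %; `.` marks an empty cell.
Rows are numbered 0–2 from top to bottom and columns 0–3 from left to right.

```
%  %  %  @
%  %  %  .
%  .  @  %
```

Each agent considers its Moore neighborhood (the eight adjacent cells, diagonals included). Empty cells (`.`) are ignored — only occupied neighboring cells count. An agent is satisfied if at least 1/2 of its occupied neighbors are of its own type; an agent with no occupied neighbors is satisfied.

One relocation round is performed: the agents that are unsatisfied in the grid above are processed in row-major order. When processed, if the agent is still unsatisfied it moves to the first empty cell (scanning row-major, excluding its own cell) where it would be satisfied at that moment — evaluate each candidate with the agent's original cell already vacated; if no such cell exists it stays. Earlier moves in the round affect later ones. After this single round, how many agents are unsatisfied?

Initially unsatisfied (in order): (0,3), (2,2).
  (0,3): no empty cell satisfies it; stays.
  (2,2): no empty cell satisfies it; stays.
Resulting grid:
% % % @
% % % .
% . @ %
Unsatisfied now: (0,3), (2,2).

2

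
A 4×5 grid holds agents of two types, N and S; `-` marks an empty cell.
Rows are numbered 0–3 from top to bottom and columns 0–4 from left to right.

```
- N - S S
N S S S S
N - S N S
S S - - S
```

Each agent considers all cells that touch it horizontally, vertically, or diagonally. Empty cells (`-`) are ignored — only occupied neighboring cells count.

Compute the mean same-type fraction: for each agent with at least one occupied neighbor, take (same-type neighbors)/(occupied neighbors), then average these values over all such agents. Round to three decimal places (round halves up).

0.613

Row 0: (0,1)N 1/3 · (0,3)S 4/4 · (0,4)S 3/3
Row 1: (1,0)N 2/3 · (1,1)S 2/5 · (1,2)S 4/6 · (1,3)S 6/7 · (1,4)S 4/5
Row 2: (2,0)N 1/4 · (2,2)S 4/5 · (2,3)N 0/6 · (2,4)S 3/4
Row 3: (3,0)S 1/2 · (3,1)S 2/3 · (3,4)S 1/2
Sum over 15 agents: 1/3 + 4/4 + 3/3 + 2/3 + 2/5 + 4/6 + 6/7 + 4/5 + 1/4 + 4/5 + 0/6 + 3/4 + 1/2 + 2/3 + 1/2 = 193/21; mean = 193/21 ÷ 15 = 193/315 = 0.612698… → 0.613.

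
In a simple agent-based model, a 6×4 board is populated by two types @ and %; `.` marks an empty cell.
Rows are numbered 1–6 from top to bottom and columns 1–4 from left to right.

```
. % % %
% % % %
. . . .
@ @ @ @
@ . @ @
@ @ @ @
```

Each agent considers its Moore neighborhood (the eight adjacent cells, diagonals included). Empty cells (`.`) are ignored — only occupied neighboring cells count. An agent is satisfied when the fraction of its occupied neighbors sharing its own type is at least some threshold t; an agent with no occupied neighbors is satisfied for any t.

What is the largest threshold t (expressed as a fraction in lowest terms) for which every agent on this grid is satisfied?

1/1

(1,2)% 4/4
(1,3)% 5/5
(1,4)% 3/3
(2,1)% 2/2
(2,2)% 4/4
(2,3)% 5/5
(2,4)% 3/3
(4,1)@ 2/2
(4,2)@ 4/4
(4,3)@ 4/4
(4,4)@ 3/3
(5,1)@ 4/4
(5,3)@ 7/7
(5,4)@ 5/5
(6,1)@ 2/2
(6,2)@ 4/4
(6,3)@ 4/4
(6,4)@ 3/3
The smallest same-type fraction is 4/4 at (1,2), which reduces to 1/1. Any threshold above that leaves this agent unsatisfied.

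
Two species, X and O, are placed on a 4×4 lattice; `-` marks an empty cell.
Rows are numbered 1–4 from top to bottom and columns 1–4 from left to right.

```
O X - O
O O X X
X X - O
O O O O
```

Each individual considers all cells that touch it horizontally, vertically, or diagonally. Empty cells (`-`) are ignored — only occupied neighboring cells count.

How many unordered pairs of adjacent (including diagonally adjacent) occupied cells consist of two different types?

17

Scan each occupied cell's neighbors to the right and below (and the two forward diagonals) so each pair is counted once.
Row 1: O(1,1)–X(1,2)≠ O(1,1)–O(2,1)= O(1,1)–O(2,2)= X(1,2)–O(2,2)≠ X(1,2)–X(2,3)= X(1,2)–O(2,1)≠ O(1,4)–X(2,4)≠ O(1,4)–X(2,3)≠  → 5/8 unlike.
Row 2: O(2,1)–O(2,2)= O(2,1)–X(3,1)≠ O(2,1)–X(3,2)≠ O(2,2)–X(2,3)≠ O(2,2)–X(3,2)≠ O(2,2)–X(3,1)≠ X(2,3)–X(2,4)= X(2,3)–O(3,4)≠ X(2,3)–X(3,2)= X(2,4)–O(3,4)≠  → 7/10 unlike.
Row 3: X(3,1)–X(3,2)= X(3,1)–O(4,1)≠ X(3,1)–O(4,2)≠ X(3,2)–O(4,2)≠ X(3,2)–O(4,3)≠ X(3,2)–O(4,1)≠ O(3,4)–O(4,4)= O(3,4)–O(4,3)=  → 5/8 unlike.
Row 4: O(4,1)–O(4,2)= O(4,2)–O(4,3)= O(4,3)–O(4,4)=  → 0/3 unlike.
Total adjacent occupied pairs: 29; unlike-type pairs: 17.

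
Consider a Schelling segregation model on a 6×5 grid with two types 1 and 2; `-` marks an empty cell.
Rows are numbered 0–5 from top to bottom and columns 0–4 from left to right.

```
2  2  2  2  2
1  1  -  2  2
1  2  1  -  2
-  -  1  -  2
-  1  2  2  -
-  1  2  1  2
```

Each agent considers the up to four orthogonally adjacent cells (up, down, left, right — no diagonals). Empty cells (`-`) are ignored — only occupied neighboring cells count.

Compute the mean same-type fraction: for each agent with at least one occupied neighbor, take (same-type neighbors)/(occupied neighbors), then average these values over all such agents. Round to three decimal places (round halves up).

0.591

(0,0)2 1/2
(0,1)2 2/3
(0,2)2 2/2
(0,3)2 3/3
(0,4)2 2/2
(1,0)1 2/3
(1,1)1 1/3
(1,3)2 2/2
(1,4)2 3/3
(2,0)1 1/2
(2,1)2 0/3
(2,2)1 1/2
(2,4)2 2/2
(3,2)1 1/2
(3,4)2 1/1
(4,1)1 1/2
(4,2)2 2/4
(4,3)2 1/2
(5,1)1 1/2
(5,2)2 1/3
(5,3)1 0/3
(5,4)2 0/1
Sum over 22 agents: 1/2 + 2/3 + 2/2 + 3/3 + 2/2 + 2/3 + 1/3 + 2/2 + 3/3 + 1/2 + 0/3 + 1/2 + 2/2 + 1/2 + 1/1 + 1/2 + 2/4 + 1/2 + 1/2 + 1/3 + 0/3 + 0/1 = 13; mean = 13 ÷ 22 = 13/22 = 0.590909… → 0.591.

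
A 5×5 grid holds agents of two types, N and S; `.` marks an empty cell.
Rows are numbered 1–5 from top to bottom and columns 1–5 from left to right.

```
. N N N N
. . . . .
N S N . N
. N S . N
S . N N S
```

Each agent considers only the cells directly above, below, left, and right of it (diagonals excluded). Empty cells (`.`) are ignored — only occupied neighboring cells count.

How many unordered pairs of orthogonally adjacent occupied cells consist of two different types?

8

Scan each occupied cell's neighbors to the right and below so each pair is counted once.
From row 1: 0 unlike of 3 pairs (running 0/3).
From row 3: 4 unlike of 5 pairs (running 4/8).
From row 4: 3 unlike of 3 pairs (running 7/11).
From row 5: 1 unlike of 2 pairs (running 8/13).
Total adjacent occupied pairs: 13; unlike-type pairs: 8.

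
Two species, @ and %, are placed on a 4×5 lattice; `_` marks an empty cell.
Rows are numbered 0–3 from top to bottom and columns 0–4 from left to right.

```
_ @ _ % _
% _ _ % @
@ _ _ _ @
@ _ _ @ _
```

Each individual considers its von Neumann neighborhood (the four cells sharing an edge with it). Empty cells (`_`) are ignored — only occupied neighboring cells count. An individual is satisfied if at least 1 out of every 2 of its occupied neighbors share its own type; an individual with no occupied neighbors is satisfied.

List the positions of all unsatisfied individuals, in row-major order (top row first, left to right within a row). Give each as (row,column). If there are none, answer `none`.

(0,1)@ 0/0 ok
(0,3)% 1/1 ok
(1,0)% 0/1 unhappy
(1,3)% 1/2 ok
(1,4)@ 1/2 ok
(2,0)@ 1/2 ok
(2,4)@ 1/1 ok
(3,0)@ 1/1 ok
(3,3)@ 0/0 ok

(1,0)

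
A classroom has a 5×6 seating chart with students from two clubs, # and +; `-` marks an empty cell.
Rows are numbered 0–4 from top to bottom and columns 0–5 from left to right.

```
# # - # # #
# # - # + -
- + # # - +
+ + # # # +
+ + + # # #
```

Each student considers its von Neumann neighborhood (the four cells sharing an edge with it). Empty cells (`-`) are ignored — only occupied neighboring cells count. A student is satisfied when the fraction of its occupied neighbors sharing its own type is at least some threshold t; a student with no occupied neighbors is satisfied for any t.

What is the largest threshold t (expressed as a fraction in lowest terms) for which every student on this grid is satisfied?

(0,0)# 2/2
(0,1)# 2/2
(0,3)# 2/2
(0,4)# 2/3
(0,5)# 1/1
(1,0)# 2/2
(1,1)# 2/3
(1,3)# 2/3
(1,4)+ 0/2
(2,1)+ 1/3
(2,2)# 2/3
(2,3)# 3/3
(2,5)+ 1/1
(3,0)+ 2/2
(3,1)+ 3/4
(3,2)# 2/4
(3,3)# 4/4
(3,4)# 2/3
(3,5)+ 1/3
(4,0)+ 2/2
(4,1)+ 3/3
(4,2)+ 1/3
(4,3)# 2/3
(4,4)# 3/3
(4,5)# 1/2
The smallest same-type fraction is 0/2 at (1,4), which reduces to 0/1. Any threshold above that leaves this student unsatisfied.

0/1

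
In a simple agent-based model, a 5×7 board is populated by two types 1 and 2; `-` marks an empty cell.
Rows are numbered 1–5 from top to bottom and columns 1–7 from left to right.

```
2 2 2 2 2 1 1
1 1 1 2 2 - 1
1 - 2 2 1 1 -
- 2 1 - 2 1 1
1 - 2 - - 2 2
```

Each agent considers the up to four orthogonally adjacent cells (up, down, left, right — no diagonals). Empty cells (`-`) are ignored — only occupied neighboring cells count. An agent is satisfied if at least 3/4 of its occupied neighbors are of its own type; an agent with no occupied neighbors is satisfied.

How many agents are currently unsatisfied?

20

(1,1)2 1/2 not
(1,2)2 2/3 not
(1,3)2 2/3 not
(1,4)2 3/3 satisfied
(1,5)2 2/3 not
(1,6)1 1/2 not
(1,7)1 2/2 satisfied
(2,1)1 2/3 not
(2,2)1 2/3 not
(2,3)1 1/4 not
(2,4)2 3/4 satisfied
(2,5)2 2/3 not
(2,7)1 1/1 satisfied
(3,1)1 1/1 satisfied
(3,3)2 1/3 not
(3,4)2 2/3 not
(3,5)1 1/4 not
(3,6)1 2/2 satisfied
(4,2)2 0/1 not
(4,3)1 0/3 not
(4,5)2 0/2 not
(4,6)1 2/4 not
(4,7)1 1/2 not
(5,1)1 0/0 satisfied
(5,3)2 0/1 not
(5,6)2 1/2 not
(5,7)2 1/2 not
Unsatisfied: (1,1), (1,2), (1,3), (1,5), (1,6), (2,1), (2,2), (2,3), (2,5), (3,3), (3,4), (3,5), (4,2), (4,3), (4,5), (4,6), (4,7), (5,3), (5,6), (5,7) — 20 in total.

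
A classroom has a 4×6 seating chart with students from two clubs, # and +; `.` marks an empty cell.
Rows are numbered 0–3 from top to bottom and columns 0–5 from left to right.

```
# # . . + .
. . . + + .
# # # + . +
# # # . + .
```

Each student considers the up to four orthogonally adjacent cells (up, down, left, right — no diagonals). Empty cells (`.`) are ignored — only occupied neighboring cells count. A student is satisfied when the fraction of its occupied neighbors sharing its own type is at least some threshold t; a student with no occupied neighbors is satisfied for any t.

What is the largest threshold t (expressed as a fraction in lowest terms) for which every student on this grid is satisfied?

(0,0)# 1/1
(0,1)# 1/1
(0,4)+ 1/1
(1,3)+ 2/2
(1,4)+ 2/2
(2,0)# 2/2
(2,1)# 3/3
(2,2)# 2/3
(2,3)+ 1/2
(2,5)+ — no occupied neighbors
(3,0)# 2/2
(3,1)# 3/3
(3,2)# 2/2
(3,4)+ — no occupied neighbors
The smallest same-type fraction is 1/2 at (2,3), which reduces to 1/2. Any threshold above that leaves this student unsatisfied.

1/2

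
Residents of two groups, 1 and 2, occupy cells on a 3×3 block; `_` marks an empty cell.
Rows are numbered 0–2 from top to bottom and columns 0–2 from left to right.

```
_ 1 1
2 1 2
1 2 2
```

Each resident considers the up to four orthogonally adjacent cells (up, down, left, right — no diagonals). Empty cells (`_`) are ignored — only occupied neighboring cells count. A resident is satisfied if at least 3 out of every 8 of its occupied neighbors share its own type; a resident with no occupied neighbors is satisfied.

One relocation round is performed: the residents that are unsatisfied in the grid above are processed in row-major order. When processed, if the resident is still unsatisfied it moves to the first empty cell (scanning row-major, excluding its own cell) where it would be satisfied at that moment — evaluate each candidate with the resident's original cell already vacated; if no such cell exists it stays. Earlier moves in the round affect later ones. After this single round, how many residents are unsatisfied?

2

Initially unsatisfied (in order): (1,0), (1,1), (1,2), (2,0), (2,1).
  (1,0): no empty cell satisfies it; stays.
  (1,1) → (0,0).
  (1,2): now satisfied by earlier moves; stays.
  (2,0): no empty cell satisfies it; stays.
  (2,1): now satisfied by earlier moves; stays.
Resulting grid:
1 1 1
2 _ 2
1 2 2
Unsatisfied now: (1,0), (2,0).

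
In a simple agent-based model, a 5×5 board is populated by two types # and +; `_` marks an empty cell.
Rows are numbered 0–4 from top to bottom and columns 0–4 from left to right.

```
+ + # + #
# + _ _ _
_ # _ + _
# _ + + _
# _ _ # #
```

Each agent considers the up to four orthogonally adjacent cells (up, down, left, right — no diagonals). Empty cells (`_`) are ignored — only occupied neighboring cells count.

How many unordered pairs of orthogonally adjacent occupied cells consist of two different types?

Scan each occupied cell's neighbors to the right and below so each pair is counted once.
Row 0: +(0,0)–+(0,1)= +(0,0)–#(1,0)≠ +(0,1)–#(0,2)≠ +(0,1)–+(1,1)= #(0,2)–+(0,3)≠ +(0,3)–#(0,4)≠  → 4/6 unlike.
Row 1: #(1,0)–+(1,1)≠ +(1,1)–#(2,1)≠  → 2/2 unlike.
Row 2: +(2,3)–+(3,3)=  → 0/1 unlike.
Row 3: #(3,0)–#(4,0)= +(3,2)–+(3,3)= +(3,3)–#(4,3)≠  → 1/3 unlike.
Row 4: #(4,3)–#(4,4)=  → 0/1 unlike.
Total adjacent occupied pairs: 13; unlike-type pairs: 7.

7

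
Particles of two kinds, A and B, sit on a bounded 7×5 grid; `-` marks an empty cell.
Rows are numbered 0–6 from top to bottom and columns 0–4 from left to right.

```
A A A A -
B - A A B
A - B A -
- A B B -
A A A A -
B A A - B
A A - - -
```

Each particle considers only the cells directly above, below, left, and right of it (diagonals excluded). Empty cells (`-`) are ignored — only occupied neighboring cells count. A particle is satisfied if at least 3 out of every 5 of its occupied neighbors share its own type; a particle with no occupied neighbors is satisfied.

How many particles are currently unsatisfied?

Row 0: (0,0)A 1/2 not · (0,1)A 2/2 satisfied · (0,2)A 3/3 satisfied · (0,3)A 2/2 satisfied
Row 1: (1,0)B 0/2 not · (1,2)A 2/3 satisfied · (1,3)A 3/4 satisfied · (1,4)B 0/1 not
Row 2: (2,0)A 0/1 not · (2,2)B 1/3 not · (2,3)A 1/3 not
Row 3: (3,1)A 1/2 not · (3,2)B 2/4 not · (3,3)B 1/3 not
Row 4: (4,0)A 1/2 not · (4,1)A 4/4 satisfied · (4,2)A 3/4 satisfied · (4,3)A 1/2 not
Row 5: (5,0)B 0/3 not · (5,1)A 3/4 satisfied · (5,2)A 2/2 satisfied · (5,4)B 0/0 satisfied
Row 6: (6,0)A 1/2 not · (6,1)A 2/2 satisfied
Unsatisfied: (0,0), (1,0), (1,4), (2,0), (2,2), (2,3), (3,1), (3,2), (3,3), (4,0), (4,3), (5,0), (6,0) — 13 in total.

13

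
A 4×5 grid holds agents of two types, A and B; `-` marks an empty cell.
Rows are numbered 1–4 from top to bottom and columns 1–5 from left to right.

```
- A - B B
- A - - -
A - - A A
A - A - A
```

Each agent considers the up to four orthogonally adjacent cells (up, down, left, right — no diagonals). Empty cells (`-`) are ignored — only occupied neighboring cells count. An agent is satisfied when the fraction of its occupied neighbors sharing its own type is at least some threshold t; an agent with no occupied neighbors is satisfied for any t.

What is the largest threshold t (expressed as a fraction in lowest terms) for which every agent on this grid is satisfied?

1/1

(1,2)A 1/1
(1,4)B 1/1
(1,5)B 1/1
(2,2)A 1/1
(3,1)A 1/1
(3,4)A 1/1
(3,5)A 2/2
(4,1)A 1/1
(4,3)A — no occupied neighbors
(4,5)A 1/1
The smallest same-type fraction is 1/1 at (1,2), which reduces to 1/1. Any threshold above that leaves this agent unsatisfied.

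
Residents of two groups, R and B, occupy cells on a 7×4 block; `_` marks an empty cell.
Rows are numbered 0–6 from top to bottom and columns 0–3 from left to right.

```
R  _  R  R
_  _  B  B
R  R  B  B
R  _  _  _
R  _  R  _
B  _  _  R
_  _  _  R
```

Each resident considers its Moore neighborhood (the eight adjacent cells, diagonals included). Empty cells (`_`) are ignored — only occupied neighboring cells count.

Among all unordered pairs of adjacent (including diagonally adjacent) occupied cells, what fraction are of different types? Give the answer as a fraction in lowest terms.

7/20

Scan each occupied cell's neighbors to the right and below (and the two forward diagonals) so each pair is counted once.
Row 0: R(0,2)–R(0,3)= R(0,2)–B(1,2)≠ R(0,2)–B(1,3)≠ R(0,3)–B(1,3)≠ R(0,3)–B(1,2)≠  → 4/5 unlike.
Row 1: B(1,2)–B(1,3)= B(1,2)–B(2,2)= B(1,2)–B(2,3)= B(1,2)–R(2,1)≠ B(1,3)–B(2,3)= B(1,3)–B(2,2)=  → 1/6 unlike.
Row 2: R(2,0)–R(2,1)= R(2,0)–R(3,0)= R(2,1)–B(2,2)≠ R(2,1)–R(3,0)= B(2,2)–B(2,3)=  → 1/5 unlike.
Row 3: R(3,0)–R(4,0)=  → 0/1 unlike.
Row 4: R(4,0)–B(5,0)≠ R(4,2)–R(5,3)=  → 1/2 unlike.
Row 5: R(5,3)–R(6,3)=  → 0/1 unlike.
Total adjacent occupied pairs: 20; unlike-type pairs: 7.
7/20 is already in lowest terms.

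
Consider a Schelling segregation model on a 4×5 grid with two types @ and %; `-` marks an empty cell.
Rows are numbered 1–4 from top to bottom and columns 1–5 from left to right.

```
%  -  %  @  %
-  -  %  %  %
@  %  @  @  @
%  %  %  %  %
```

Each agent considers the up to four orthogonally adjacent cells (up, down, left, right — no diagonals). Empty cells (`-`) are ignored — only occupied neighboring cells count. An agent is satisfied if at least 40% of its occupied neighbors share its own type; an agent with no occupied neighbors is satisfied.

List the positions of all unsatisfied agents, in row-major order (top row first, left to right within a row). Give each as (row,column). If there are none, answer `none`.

Row 1: (1,1)% 0/0 ✓ · (1,3)% 1/2 ✓ · (1,4)@ 0/3 ✗ · (1,5)% 1/2 ✓
Row 2: (2,3)% 2/3 ✓ · (2,4)% 2/4 ✓ · (2,5)% 2/3 ✓
Row 3: (3,1)@ 0/2 ✗ · (3,2)% 1/3 ✗ · (3,3)@ 1/4 ✗ · (3,4)@ 2/4 ✓ · (3,5)@ 1/3 ✗
Row 4: (4,1)% 1/2 ✓ · (4,2)% 3/3 ✓ · (4,3)% 2/3 ✓ · (4,4)% 2/3 ✓ · (4,5)% 1/2 ✓

(1,4), (3,1), (3,2), (3,3), (3,5)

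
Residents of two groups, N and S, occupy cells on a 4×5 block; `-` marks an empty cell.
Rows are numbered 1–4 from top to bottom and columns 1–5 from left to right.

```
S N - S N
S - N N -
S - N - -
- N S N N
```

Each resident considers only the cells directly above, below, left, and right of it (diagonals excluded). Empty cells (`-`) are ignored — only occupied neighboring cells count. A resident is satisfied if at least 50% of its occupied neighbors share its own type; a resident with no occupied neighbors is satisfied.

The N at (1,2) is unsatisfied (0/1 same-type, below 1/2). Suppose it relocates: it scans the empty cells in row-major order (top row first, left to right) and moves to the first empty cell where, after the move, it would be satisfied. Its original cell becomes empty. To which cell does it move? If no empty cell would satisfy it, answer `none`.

(1,3)

Vacating (1,2). Empty cells in order:
  (1,3): 1/2 same-type → satisfied — stop here.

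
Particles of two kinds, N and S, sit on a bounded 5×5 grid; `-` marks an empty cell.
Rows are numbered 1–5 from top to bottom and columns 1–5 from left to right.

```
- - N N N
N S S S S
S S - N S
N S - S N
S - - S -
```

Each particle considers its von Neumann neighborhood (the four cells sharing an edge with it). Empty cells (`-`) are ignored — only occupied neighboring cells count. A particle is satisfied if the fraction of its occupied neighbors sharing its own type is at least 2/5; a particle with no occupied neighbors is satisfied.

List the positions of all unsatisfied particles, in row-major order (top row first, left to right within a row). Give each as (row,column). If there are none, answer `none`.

(2,1), (3,1), (3,4), (3,5), (4,1), (4,4), (4,5), (5,1)

Row 1: (1,3)N 1/2 ok · (1,4)N 2/3 ok · (1,5)N 1/2 ok
Row 2: (2,1)N 0/2 unhappy · (2,2)S 2/3 ok · (2,3)S 2/3 ok · (2,4)S 2/4 ok · (2,5)S 2/3 ok
Row 3: (3,1)S 1/3 unhappy · (3,2)S 3/3 ok · (3,4)N 0/3 unhappy · (3,5)S 1/3 unhappy
Row 4: (4,1)N 0/3 unhappy · (4,2)S 1/2 ok · (4,4)S 1/3 unhappy · (4,5)N 0/2 unhappy
Row 5: (5,1)S 0/1 unhappy · (5,4)S 1/1 ok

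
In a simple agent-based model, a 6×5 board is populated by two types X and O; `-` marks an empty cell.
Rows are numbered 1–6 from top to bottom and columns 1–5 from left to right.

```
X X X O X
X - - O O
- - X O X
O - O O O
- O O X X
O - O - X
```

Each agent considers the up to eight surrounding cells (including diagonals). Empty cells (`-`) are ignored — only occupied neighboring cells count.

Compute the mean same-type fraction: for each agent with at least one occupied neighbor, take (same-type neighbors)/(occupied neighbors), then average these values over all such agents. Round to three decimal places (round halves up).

Row 1: (1,1)X 2/2 · (1,2)X 3/3 · (1,3)X 1/3 · (1,4)O 2/4 · (1,5)X 0/3
Row 2: (2,1)X 2/2 · (2,4)O 3/7 · (2,5)O 3/5
Row 3: (3,3)X 0/4 · (3,4)O 5/7 · (3,5)X 0/5
Row 4: (4,1)O 1/1 · (4,3)O 4/6 · (4,4)O 4/8 · (4,5)O 2/5
Row 5: (5,2)O 5/5 · (5,3)O 4/5 · (5,4)X 2/7 · (5,5)X 2/4
Row 6: (6,1)O 1/1 · (6,3)O 2/3 · (6,5)X 2/2
Sum over 22 agents: 2/2 + 3/3 + 1/3 + 2/4 + 0/3 + 2/2 + 3/7 + 3/5 + 0/4 + 5/7 + 0/5 + 1/1 + 4/6 + 4/8 + 2/5 + 5/5 + 4/5 + 2/7 + 2/4 + 1/1 + 2/3 + 2/2 = 2813/210; mean = 2813/210 ÷ 22 = 2813/4620 = 0.608874… → 0.609.

0.609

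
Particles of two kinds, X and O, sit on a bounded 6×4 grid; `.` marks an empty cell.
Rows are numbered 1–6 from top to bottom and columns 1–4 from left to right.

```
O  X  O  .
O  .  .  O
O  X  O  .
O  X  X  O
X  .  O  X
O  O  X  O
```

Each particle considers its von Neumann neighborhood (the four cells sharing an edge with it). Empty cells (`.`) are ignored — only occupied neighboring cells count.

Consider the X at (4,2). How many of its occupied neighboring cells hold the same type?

2

Occupied neighbors of (4,2): (3,2)=X, (4,1)=O, (4,3)=X.
Same type (X): 2 of 3.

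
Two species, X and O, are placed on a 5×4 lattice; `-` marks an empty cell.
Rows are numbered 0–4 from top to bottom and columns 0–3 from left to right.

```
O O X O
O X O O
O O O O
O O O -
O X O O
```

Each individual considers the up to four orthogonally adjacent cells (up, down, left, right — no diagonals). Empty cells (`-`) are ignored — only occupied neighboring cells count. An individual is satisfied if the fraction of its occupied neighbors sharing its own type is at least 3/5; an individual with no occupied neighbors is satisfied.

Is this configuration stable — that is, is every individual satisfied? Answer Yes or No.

(0,0)O 2/2 ✓
(0,1)O 1/3 ✗
(0,2)X 0/3 ✗
(0,3)O 1/2 ✗
(1,0)O 2/3 ✓
(1,1)X 0/4 ✗
(1,2)O 2/4 ✗
(1,3)O 3/3 ✓
(2,0)O 3/3 ✓
(2,1)O 3/4 ✓
(2,2)O 4/4 ✓
(2,3)O 2/2 ✓
(3,0)O 3/3 ✓
(3,1)O 3/4 ✓
(3,2)O 3/3 ✓
(4,0)O 1/2 ✗
(4,1)X 0/3 ✗
(4,2)O 2/3 ✓
(4,3)O 1/1 ✓
For instance (0,1) has only 1/3 same-type neighbors, below 3/5.

No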